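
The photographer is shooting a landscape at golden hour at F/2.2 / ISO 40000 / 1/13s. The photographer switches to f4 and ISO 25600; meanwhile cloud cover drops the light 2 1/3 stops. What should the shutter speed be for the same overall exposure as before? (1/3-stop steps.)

Scene light: 2 1/3 stops darker.
Aperture: f/2.2 → f/2.5 → f/2.8 → f/3.2 → f/3.5 → f/4 — 1 2/3 stops narrower (darker).
ISO: 40000 → 32000 → 25600 — 2/3 stop lower (darker).
Net so far: 4 2/3 stops darker. Shutter speed: 1/13 → 1/10 → 1/8 → 1/6 → 1/5 → 1/4 → 0.3 → 0.4 → 0.5 → 0.6 → 0.8 → 1 → 1.3 → 1.6 → 2.

2 s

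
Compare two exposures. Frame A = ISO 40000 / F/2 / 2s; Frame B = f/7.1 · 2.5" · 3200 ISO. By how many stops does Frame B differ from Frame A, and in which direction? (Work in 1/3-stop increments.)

7 stops darker

Aperture: f/2 → f/2.2 → f/2.5 → f/2.8 → f/3.2 → f/3.5 → f/4 → f/4.5 → f/5 → f/5.6 → f/6.3 → f/7.1 — 3 2/3 stops stopped down (darker).
Shutter speed: 2 → 2.5 — 1/3 stop slower (brighter).
ISO: 40000 → 32000 → 25600 → 20000 → 16000 → 12800 → 10000 → 8000 → 6400 → 5000 → 4000 → 3200 — 3 2/3 stops dropped (darker).
Net: −3 2/3 +1/3 −3 2/3 = −7 stops.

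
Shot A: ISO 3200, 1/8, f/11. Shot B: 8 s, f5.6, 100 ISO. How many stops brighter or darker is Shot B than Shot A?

3 stops brighter

Aperture: f/11 → f/8 → f/5.6 — 2 stops larger aperture (brighter).
Shutter speed: 1/8 → 1/4 → 1/2 → 1 → 2 → 4 → 8 — 6 stops slower (brighter).
ISO: 3200 → 1600 → 800 → 400 → 200 → 100 — 5 stops dropped (darker).
Net: +2 +6 −5 = +3 stops.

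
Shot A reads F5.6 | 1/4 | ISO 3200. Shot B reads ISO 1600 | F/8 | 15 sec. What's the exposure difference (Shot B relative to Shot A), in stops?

4 stops brighter

Aperture: f/5.6 → f/8 — 1 stop stopped down (darker).
Shutter speed: 1/4 → 1/2 → 1 → 2 → 4 → 8 → 15 — 6 stops slower (brighter).
ISO: 3200 → 1600 — 1 stop lower (darker).
Net: −1 +6 −1 = +4 stops.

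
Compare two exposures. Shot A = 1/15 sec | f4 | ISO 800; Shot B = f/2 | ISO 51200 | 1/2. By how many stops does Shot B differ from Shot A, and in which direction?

11 stops brighter

Aperture: f/4 → f/2.8 → f/2 — 2 stops larger aperture (brighter).
Shutter speed: 1/15 → 1/8 → 1/4 → 1/2 — 3 stops longer (brighter).
ISO: 800 → 1600 → 3200 → 6400 → 12800 → 25600 → 51200 — 6 stops raised (brighter).
Net: +2 +3 +6 = +11 stops.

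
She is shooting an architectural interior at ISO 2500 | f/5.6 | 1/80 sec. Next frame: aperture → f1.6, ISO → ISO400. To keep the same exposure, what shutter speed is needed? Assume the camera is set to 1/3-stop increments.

1/160s

Aperture: f/5.6 → f/5 → f/4.5 → f/4 → f/3.5 → f/3.2 → f/2.8 → f/2.5 → f/2.2 → f/2 → f/1.8 → f/1.6 — 3 2/3 stops wider (brighter).
ISO: 2500 → 2000 → 1600 → 1250 → 1000 → 800 → 640 → 500 → 400 — 2 2/3 stops dropped (darker).
Net change so far: 1 stop brighter. Offset with the shutter speed: 1/80 → 1/100 → 1/125 → 1/160.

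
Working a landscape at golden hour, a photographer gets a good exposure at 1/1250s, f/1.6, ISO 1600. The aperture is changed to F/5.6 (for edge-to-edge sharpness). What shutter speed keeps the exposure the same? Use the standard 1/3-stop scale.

1/100s

Aperture: f/1.6 → f/1.8 → f/2 → f/2.2 → f/2.5 → f/2.8 → f/3.2 → f/3.5 → f/4 → f/4.5 → f/5 → f/5.6 — 3 2/3 stops smaller aperture (darker).
Need 3 2/3 stops brighter from the shutter speed: 1/1250 → 1/1000 → 1/800 → 1/640 → 1/500 → 1/400 → 1/320 → 1/250 → 1/200 → 1/160 → 1/125 → 1/100.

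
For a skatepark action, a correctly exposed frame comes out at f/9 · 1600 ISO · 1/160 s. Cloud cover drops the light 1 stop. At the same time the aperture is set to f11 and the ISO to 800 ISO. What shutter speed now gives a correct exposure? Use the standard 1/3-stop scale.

1/25s

Scene light: 1 stop darker.
Aperture: f/9 → f/10 → f/11 — 2/3 stop stopped down (darker).
ISO: 1600 → 1250 → 1000 → 800 — 1 stop lower (darker).
Net so far: 2 2/3 stops darker. Shutter speed: 1/160 → 1/125 → 1/100 → 1/80 → 1/60 → 1/50 → 1/40 → 1/30 → 1/25.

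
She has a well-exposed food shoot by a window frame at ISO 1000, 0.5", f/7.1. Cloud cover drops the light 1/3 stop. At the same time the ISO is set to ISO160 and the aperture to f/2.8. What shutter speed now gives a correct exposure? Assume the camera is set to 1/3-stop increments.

0.6 s

Scene light: 1/3 stop darker.
ISO: 1000 → 800 → 640 → 500 → 400 → 320 → 250 → 200 → 160 — 2 2/3 stops lower (darker).
Aperture: f/7.1 → f/6.3 → f/5.6 → f/5 → f/4.5 → f/4 → f/3.5 → f/3.2 → f/2.8 — 2 2/3 stops opened up (brighter).
Net so far: 1/3 stop darker. Shutter speed: 0.5 → 0.6.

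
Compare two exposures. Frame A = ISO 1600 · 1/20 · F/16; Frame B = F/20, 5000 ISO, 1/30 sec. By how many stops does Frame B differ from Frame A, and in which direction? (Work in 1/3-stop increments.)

Aperture: f/16 → f/18 → f/20 — 2/3 stop narrower (darker).
Shutter speed: 1/20 → 1/25 → 1/30 — 2/3 stop faster (darker).
ISO: 1600 → 2000 → 2500 → 3200 → 4000 → 5000 — 1 2/3 stops raised (brighter).
Net: −2/3 −2/3 +1 2/3 = +1/3 stops.

1/3 stop brighter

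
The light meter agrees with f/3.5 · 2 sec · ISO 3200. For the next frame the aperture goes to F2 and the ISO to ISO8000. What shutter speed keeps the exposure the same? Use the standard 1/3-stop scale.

1/4s

Aperture: f/3.5 → f/3.2 → f/2.8 → f/2.5 → f/2.2 → f/2 — 1 2/3 stops larger aperture (brighter).
ISO: 3200 → 4000 → 5000 → 6400 → 8000 — 1 1/3 stops raised (brighter).
Net change so far: 3 stops brighter. Offset with the shutter speed: 2 → 1.6 → 1.3 → 1 → 0.8 → 0.6 → 0.5 → 0.4 → 0.3 → 1/4.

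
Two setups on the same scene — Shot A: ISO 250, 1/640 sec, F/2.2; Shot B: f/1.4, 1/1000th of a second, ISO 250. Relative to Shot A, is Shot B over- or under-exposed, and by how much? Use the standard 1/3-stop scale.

Aperture: f/2.2 → f/2 → f/1.8 → f/1.6 → f/1.4 — 1 1/3 stops larger aperture (brighter).
Shutter speed: 1/640 → 1/800 → 1/1000 — 2/3 stop shorter (darker).
ISO: unchanged.
Net: +1 1/3 −2/3 = +2/3 stops.

2/3 stop brighter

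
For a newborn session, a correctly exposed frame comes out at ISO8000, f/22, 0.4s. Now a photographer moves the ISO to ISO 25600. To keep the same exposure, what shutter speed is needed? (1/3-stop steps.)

1/8s

ISO: 8000 → 10000 → 12800 → 16000 → 20000 → 25600 — 1 2/3 stops raised (brighter).
Need 1 2/3 stops darker from the shutter speed: 0.4 → 0.3 → 1/4 → 1/5 → 1/6 → 1/8.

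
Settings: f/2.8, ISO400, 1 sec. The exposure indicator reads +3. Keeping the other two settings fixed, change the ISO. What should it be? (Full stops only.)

ISO 50

Overexposed by 3 stops → need 3 stops darker.
ISO: 400 → 200 → 100 → 50.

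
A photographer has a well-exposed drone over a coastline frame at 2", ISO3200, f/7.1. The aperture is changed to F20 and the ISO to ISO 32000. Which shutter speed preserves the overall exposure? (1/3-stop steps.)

Aperture: f/7.1 → f/8 → f/9 → f/10 → f/11 → f/13 → f/14 → f/16 → f/18 → f/20 — 3 stops stopped down (darker).
ISO: 3200 → 4000 → 5000 → 6400 → 8000 → 10000 → 12800 → 16000 → 20000 → 25600 → 32000 — 3 1/3 stops raised (brighter).
Net change so far: 1/3 stop brighter. Offset with the shutter speed: 2 → 1.6.

1.6 s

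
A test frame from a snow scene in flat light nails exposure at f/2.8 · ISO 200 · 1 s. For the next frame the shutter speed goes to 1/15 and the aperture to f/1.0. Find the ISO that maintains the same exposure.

Shutter speed: 1 → 1/2 → 1/4 → 1/8 → 1/15 — 4 stops shorter (darker).
Aperture: f/2.8 → f/2 → f/1.4 → f/1.0 — 3 stops opened up (brighter).
Net change so far: 1 stop darker. Offset with the ISO: 200 → 400.

ISO 400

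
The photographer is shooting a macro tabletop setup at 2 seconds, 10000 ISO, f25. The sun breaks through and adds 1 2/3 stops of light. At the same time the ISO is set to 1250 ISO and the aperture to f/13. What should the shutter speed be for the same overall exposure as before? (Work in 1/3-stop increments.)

Scene light: 1 2/3 stops brighter.
ISO: 10000 → 8000 → 6400 → 5000 → 4000 → 3200 → 2500 → 2000 → 1600 → 1250 — 3 stops lower (darker).
Aperture: f/25 → f/22 → f/20 → f/18 → f/16 → f/14 → f/13 — 2 stops opened up (brighter).
Net so far: 2/3 stop brighter. Shutter speed: 2 → 1.6 → 1.3.

1.3 s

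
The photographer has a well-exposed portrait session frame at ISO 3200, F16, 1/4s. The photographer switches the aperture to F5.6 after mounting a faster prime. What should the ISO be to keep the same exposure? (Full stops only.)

Aperture: f/16 → f/11 → f/8 → f/5.6 — 3 stops larger aperture (brighter).
Need 3 stops darker from the ISO: 3200 → 1600 → 800 → 400.

ISO 400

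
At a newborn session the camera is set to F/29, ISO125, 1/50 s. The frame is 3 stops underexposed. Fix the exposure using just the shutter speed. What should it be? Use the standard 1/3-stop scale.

Underexposed by 3 stops → need 3 stops brighter.
Shutter speed: 1/50 → 1/40 → 1/30 → 1/25 → 1/20 → 1/15 → 1/13 → 1/10 → 1/8 → 1/6.

1/6s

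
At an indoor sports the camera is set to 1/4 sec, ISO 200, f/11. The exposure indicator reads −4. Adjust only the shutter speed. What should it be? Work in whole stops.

Underexposed by 4 stops → need 4 stops brighter.
Shutter speed: 1/4 → 1/2 → 1 → 2 → 4.

4 s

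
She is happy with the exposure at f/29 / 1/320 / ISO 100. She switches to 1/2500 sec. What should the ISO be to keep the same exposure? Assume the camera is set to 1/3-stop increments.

Shutter speed: 1/320 → 1/400 → 1/500 → 1/640 → 1/800 → 1/1000 → 1/1250 → 1/1600 → 1/2000 → 1/2500 — 3 stops faster (darker).
Need 3 stops brighter from the ISO: 100 → 125 → 160 → 200 → 250 → 320 → 400 → 500 → 640 → 800.

ISO 800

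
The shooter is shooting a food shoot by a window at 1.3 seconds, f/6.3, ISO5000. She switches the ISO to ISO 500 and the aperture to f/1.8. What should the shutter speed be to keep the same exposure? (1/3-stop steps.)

ISO: 5000 → 4000 → 3200 → 2500 → 2000 → 1600 → 1250 → 1000 → 800 → 640 → 500 — 3 1/3 stops dropped (darker).
Aperture: f/6.3 → f/5.6 → f/5 → f/4.5 → f/4 → f/3.5 → f/3.2 → f/2.8 → f/2.5 → f/2.2 → f/2 → f/1.8 — 3 2/3 stops wider (brighter).
Net change so far: 1/3 stop brighter. Offset with the shutter speed: 1.3 → 1.

1 s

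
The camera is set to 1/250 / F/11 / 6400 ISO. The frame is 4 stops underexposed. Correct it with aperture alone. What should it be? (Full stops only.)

Underexposed by 4 stops → need 4 stops brighter.
Aperture: f/11 → f/8 → f/5.6 → f/4 → f/2.8.

f/2.8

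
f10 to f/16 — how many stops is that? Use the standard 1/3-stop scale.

1 1/3 stops

f/10 → f/11 → f/13 → f/14 → f/16 — count the steps: 4 third-stops = 1 1/3 stops.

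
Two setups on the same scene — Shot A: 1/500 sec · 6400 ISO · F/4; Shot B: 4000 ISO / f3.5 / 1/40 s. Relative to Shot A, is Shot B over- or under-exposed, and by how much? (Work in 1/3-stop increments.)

Aperture: f/4 → f/3.5 — 1/3 stop wider (brighter).
Shutter speed: 1/500 → 1/400 → 1/320 → 1/250 → 1/200 → 1/160 → 1/125 → 1/100 → 1/80 → 1/60 → 1/50 → 1/40 — 3 2/3 stops slower (brighter).
ISO: 6400 → 5000 → 4000 — 2/3 stop lower (darker).
Net: +1/3 +3 2/3 −2/3 = +3 1/3 stops.

3 1/3 stops brighter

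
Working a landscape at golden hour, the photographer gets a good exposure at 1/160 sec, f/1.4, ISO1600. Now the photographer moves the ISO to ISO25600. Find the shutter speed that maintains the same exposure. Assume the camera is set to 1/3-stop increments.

1/2500s

ISO: 1600 → 2000 → 2500 → 3200 → 4000 → 5000 → 6400 → 8000 → 10000 → 12800 → 16000 → 20000 → 25600 — 4 stops raised (brighter).
Need 4 stops darker from the shutter speed: 1/160 → 1/200 → 1/250 → 1/320 → 1/400 → 1/500 → 1/640 → 1/800 → 1/1000 → 1/1250 → 1/1600 → 1/2000 → 1/2500.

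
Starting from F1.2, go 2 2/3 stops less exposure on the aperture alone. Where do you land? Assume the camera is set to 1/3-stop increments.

Aperture: f/1.2 → f/1.4 → f/1.6 → f/1.8 → f/2 → f/2.2 → f/2.5 → f/2.8 → f/3.2 — 2 2/3 stops stopped down (darker).

f/3.2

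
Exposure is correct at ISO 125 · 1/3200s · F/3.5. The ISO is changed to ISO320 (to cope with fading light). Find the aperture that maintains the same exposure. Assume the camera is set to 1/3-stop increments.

ISO: 125 → 160 → 200 → 250 → 320 — 1 1/3 stops higher (brighter).
Need 1 1/3 stops darker from the aperture: f/3.5 → f/4 → f/4.5 → f/5 → f/5.6.

f/5.6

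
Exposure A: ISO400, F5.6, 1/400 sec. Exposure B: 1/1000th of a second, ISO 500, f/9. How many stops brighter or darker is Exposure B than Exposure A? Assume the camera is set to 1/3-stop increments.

2 1/3 stops darker

Aperture: f/5.6 → f/6.3 → f/7.1 → f/8 → f/9 — 1 1/3 stops smaller aperture (darker).
Shutter speed: 1/400 → 1/500 → 1/640 → 1/800 → 1/1000 — 1 1/3 stops faster (darker).
ISO: 400 → 500 — 1/3 stop higher (brighter).
Net: −1 1/3 −1 1/3 +1/3 = −2 1/3 stops.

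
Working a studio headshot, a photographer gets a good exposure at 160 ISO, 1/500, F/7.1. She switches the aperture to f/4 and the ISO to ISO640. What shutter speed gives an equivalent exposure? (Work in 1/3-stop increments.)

Aperture: f/7.1 → f/6.3 → f/5.6 → f/5 → f/4.5 → f/4 — 1 2/3 stops larger aperture (brighter).
ISO: 160 → 200 → 250 → 320 → 400 → 500 → 640 — 2 stops raised (brighter).
Net change so far: 3 2/3 stops brighter. Offset with the shutter speed: 1/500 → 1/640 → 1/800 → 1/1000 → 1/1250 → 1/1600 → 1/2000 → 1/2500 → 1/3200 → 1/4000 → 1/5000 → 1/6400.

1/6400s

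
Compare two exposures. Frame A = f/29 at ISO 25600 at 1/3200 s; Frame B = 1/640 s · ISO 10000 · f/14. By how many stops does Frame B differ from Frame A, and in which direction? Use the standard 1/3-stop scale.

Aperture: f/29 → f/25 → f/22 → f/20 → f/18 → f/16 → f/14 — 2 stops opened up (brighter).
Shutter speed: 1/3200 → 1/2500 → 1/2000 → 1/1600 → 1/1250 → 1/1000 → 1/800 → 1/640 — 2 1/3 stops longer (brighter).
ISO: 25600 → 20000 → 16000 → 12800 → 10000 — 1 1/3 stops lower (darker).
Net: +2 +2 1/3 −1 1/3 = +3 stops.

3 stops brighter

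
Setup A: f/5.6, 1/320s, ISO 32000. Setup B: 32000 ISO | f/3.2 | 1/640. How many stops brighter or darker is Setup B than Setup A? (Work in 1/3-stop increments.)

Aperture: f/5.6 → f/5 → f/4.5 → f/4 → f/3.5 → f/3.2 — 1 2/3 stops opened up (brighter).
Shutter speed: 1/320 → 1/400 → 1/500 → 1/640 — 1 stop shorter (darker).
ISO: unchanged.
Net: +1 2/3 −1 = +2/3 stops.

2/3 stop brighter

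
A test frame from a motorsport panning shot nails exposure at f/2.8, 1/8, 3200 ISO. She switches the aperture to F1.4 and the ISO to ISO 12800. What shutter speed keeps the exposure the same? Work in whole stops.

Aperture: f/2.8 → f/2 → f/1.4 — 2 stops larger aperture (brighter).
ISO: 3200 → 6400 → 12800 — 2 stops raised (brighter).
Net change so far: 4 stops brighter. Offset with the shutter speed: 1/8 → 1/15 → 1/30 → 1/60 → 1/125.

1/125s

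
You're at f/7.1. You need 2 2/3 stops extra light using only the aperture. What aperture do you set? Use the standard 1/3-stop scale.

Aperture: f/7.1 → f/6.3 → f/5.6 → f/5 → f/4.5 → f/4 → f/3.5 → f/3.2 → f/2.8 — 2 2/3 stops wider (brighter).

f/2.8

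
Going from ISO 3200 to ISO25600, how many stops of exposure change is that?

3 stops

3200 → 6400 → 12800 → 25600 — count the steps: 3 stops.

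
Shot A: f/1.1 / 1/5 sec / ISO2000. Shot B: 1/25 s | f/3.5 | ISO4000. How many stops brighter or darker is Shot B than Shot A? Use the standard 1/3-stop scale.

Aperture: f/1.1 → f/1.2 → f/1.4 → f/1.6 → f/1.8 → f/2 → f/2.2 → f/2.5 → f/2.8 → f/3.2 → f/3.5 — 3 1/3 stops stopped down (darker).
Shutter speed: 1/5 → 1/6 → 1/8 → 1/10 → 1/13 → 1/15 → 1/20 → 1/25 — 2 1/3 stops faster (darker).
ISO: 2000 → 2500 → 3200 → 4000 — 1 stop raised (brighter).
Net: −3 1/3 −2 1/3 +1 = −4 2/3 stops.

4 2/3 stops darker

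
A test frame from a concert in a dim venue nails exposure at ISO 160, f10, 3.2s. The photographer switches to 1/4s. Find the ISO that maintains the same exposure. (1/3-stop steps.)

ISO 2000

Shutter speed: 3.2 → 2.5 → 2 → 1.6 → 1.3 → 1 → 0.8 → 0.6 → 0.5 → 0.4 → 0.3 → 1/4 — 3 2/3 stops shorter (darker).
Need 3 2/3 stops brighter from the ISO: 160 → 200 → 250 → 320 → 400 → 500 → 640 → 800 → 1000 → 1250 → 1600 → 2000.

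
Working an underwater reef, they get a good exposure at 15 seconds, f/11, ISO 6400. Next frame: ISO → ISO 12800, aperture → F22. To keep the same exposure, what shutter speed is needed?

ISO: 6400 → 12800 — 1 stop higher (brighter).
Aperture: f/11 → f/16 → f/22 — 2 stops smaller aperture (darker).
Net change so far: 1 stop darker. Offset with the shutter speed: 15 → 30.

30 s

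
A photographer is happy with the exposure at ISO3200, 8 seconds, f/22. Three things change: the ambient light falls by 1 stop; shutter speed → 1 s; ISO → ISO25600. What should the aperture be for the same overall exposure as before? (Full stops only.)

Scene light: 1 stop darker.
Shutter speed: 8 → 4 → 2 → 1 — 3 stops faster (darker).
ISO: 3200 → 6400 → 12800 → 25600 — 3 stops raised (brighter).
Net so far: 1 stop darker. Aperture: f/22 → f/16.

f/16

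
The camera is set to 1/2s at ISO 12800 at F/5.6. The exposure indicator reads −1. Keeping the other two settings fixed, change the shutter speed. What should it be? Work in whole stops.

Underexposed by 1 stop → need 1 stop brighter.
Shutter speed: 1/2 → 1.

1 s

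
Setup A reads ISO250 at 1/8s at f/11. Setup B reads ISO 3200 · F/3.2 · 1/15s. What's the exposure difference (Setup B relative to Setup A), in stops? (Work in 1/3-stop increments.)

6 1/3 stops brighter

Aperture: f/11 → f/10 → f/9 → f/8 → f/7.1 → f/6.3 → f/5.6 → f/5 → f/4.5 → f/4 → f/3.5 → f/3.2 — 3 2/3 stops wider (brighter).
Shutter speed: 1/8 → 1/10 → 1/13 → 1/15 — 1 stop faster (darker).
ISO: 250 → 320 → 400 → 500 → 640 → 800 → 1000 → 1250 → 1600 → 2000 → 2500 → 3200 — 3 2/3 stops raised (brighter).
Net: +3 2/3 −1 +3 2/3 = +6 1/3 stops.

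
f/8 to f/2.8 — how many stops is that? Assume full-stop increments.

3 stops

f/8 → f/5.6 → f/4 → f/2.8 — count the steps: 3 stops.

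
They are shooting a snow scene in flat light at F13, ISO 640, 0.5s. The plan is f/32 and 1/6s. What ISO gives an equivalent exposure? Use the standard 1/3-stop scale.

Aperture: f/13 → f/14 → f/16 → f/18 → f/20 → f/22 → f/25 → f/29 → f/32 — 2 2/3 stops smaller aperture (darker).
Shutter speed: 0.5 → 0.4 → 0.3 → 1/4 → 1/5 → 1/6 — 1 2/3 stops faster (darker).
Net change so far: 4 1/3 stops darker. Offset with the ISO: 640 → 800 → 1000 → 1250 → 1600 → 2000 → 2500 → 3200 → 4000 → 5000 → 6400 → 8000 → 10000 → 12800.

ISO 12800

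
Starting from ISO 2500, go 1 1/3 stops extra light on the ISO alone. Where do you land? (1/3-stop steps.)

ISO 6400

ISO: 2500 → 3200 → 4000 → 5000 → 6400 — 1 1/3 stops raised (brighter).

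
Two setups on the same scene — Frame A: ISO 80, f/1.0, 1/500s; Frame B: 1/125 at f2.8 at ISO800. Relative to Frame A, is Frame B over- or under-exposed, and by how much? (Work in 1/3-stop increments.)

2 1/3 stops brighter

Aperture: f/1.0 → f/1.1 → f/1.2 → f/1.4 → f/1.6 → f/1.8 → f/2 → f/2.2 → f/2.5 → f/2.8 — 3 stops narrower (darker).
Shutter speed: 1/500 → 1/400 → 1/320 → 1/250 → 1/200 → 1/160 → 1/125 — 2 stops longer (brighter).
ISO: 80 → 100 → 125 → 160 → 200 → 250 → 320 → 400 → 500 → 640 → 800 — 3 1/3 stops higher (brighter).
Net: −3 +2 +3 1/3 = +2 1/3 stops.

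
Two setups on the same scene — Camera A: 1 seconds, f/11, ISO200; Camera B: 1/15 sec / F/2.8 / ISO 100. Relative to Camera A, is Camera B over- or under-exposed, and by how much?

1 stop darker

Aperture: f/11 → f/8 → f/5.6 → f/4 → f/2.8 — 4 stops opened up (brighter).
Shutter speed: 1 → 1/2 → 1/4 → 1/8 → 1/15 — 4 stops shorter (darker).
ISO: 200 → 100 — 1 stop dropped (darker).
Net: +4 −4 −1 = −1 stop.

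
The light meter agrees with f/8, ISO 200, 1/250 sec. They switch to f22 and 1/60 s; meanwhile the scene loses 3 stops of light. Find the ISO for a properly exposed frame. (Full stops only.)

Scene light: 3 stops darker.
Aperture: f/8 → f/11 → f/16 → f/22 — 3 stops stopped down (darker).
Shutter speed: 1/250 → 1/125 → 1/60 — 2 stops slower (brighter).
Net so far: 4 stops darker. ISO: 200 → 400 → 800 → 1600 → 3200.

ISO 3200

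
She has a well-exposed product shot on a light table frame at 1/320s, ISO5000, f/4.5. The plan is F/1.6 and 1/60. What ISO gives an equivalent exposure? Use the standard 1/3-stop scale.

Aperture: f/4.5 → f/4 → f/3.5 → f/3.2 → f/2.8 → f/2.5 → f/2.2 → f/2 → f/1.8 → f/1.6 — 3 stops wider (brighter).
Shutter speed: 1/320 → 1/250 → 1/200 → 1/160 → 1/125 → 1/100 → 1/80 → 1/60 — 2 1/3 stops slower (brighter).
Net change so far: 5 1/3 stops brighter. Offset with the ISO: 5000 → 4000 → 3200 → 2500 → 2000 → 1600 → 1250 → 1000 → 800 → 640 → 500 → 400 → 320 → 250 → 200 → 160 → 125.

ISO 125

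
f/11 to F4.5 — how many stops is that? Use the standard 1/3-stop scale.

2 2/3 stops

f/11 → f/10 → f/9 → f/8 → f/7.1 → f/6.3 → f/5.6 → f/5 → f/4.5 — count the steps: 8 third-stops = 2 2/3 stops.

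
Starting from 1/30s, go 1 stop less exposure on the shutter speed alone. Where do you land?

1/60s

Shutter speed: 1/30 → 1/60 — 1 stop shorter (darker).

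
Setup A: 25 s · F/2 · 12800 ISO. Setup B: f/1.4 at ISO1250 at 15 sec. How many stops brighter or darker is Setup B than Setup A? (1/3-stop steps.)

Aperture: f/2 → f/1.8 → f/1.6 → f/1.4 — 1 stop wider (brighter).
Shutter speed: 25 → 20 → 15 — 2/3 stop shorter (darker).
ISO: 12800 → 10000 → 8000 → 6400 → 5000 → 4000 → 3200 → 2500 → 2000 → 1600 → 1250 — 3 1/3 stops dropped (darker).
Net: +1 −2/3 −3 1/3 = −3 stops.

3 stops darker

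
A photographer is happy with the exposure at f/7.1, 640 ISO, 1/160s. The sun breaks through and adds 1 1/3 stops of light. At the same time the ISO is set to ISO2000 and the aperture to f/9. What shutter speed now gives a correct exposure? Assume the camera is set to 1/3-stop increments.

1/800s

Scene light: 1 1/3 stops brighter.
ISO: 640 → 800 → 1000 → 1250 → 1600 → 2000 — 1 2/3 stops higher (brighter).
Aperture: f/7.1 → f/8 → f/9 — 2/3 stop narrower (darker).
Net so far: 2 1/3 stops brighter. Shutter speed: 1/160 → 1/200 → 1/250 → 1/320 → 1/400 → 1/500 → 1/640 → 1/800.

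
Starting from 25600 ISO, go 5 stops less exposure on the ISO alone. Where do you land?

ISO: 25600 → 12800 → 6400 → 3200 → 1600 → 800 — 5 stops dropped (darker).

ISO 800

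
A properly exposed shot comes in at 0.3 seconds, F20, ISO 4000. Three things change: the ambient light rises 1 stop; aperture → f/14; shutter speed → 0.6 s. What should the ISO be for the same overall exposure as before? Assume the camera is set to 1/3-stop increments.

Scene light: 1 stop brighter.
Aperture: f/20 → f/18 → f/16 → f/14 — 1 stop wider (brighter).
Shutter speed: 0.3 → 0.4 → 0.5 → 0.6 — 1 stop slower (brighter).
Net so far: 3 stops brighter. ISO: 4000 → 3200 → 2500 → 2000 → 1600 → 1250 → 1000 → 800 → 640 → 500.

ISO 500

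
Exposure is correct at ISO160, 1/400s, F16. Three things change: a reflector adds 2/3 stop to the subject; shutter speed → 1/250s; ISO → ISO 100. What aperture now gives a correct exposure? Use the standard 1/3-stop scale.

f/20

Scene light: 2/3 stop brighter.
Shutter speed: 1/400 → 1/320 → 1/250 — 2/3 stop longer (brighter).
ISO: 160 → 125 → 100 — 2/3 stop dropped (darker).
Net so far: 2/3 stop brighter. Aperture: f/16 → f/18 → f/20.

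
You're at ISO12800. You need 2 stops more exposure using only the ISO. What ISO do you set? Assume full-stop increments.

ISO 51200

ISO: 12800 → 25600 → 51200 — 2 stops raised (brighter).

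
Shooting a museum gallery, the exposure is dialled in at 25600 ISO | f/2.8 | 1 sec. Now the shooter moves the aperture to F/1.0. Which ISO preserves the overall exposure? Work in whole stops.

Aperture: f/2.8 → f/2 → f/1.4 → f/1.0 — 3 stops wider (brighter).
Need 3 stops darker from the ISO: 25600 → 12800 → 6400 → 3200.

ISO 3200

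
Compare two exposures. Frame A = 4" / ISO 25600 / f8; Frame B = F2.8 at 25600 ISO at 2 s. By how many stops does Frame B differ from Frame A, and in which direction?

Aperture: f/8 → f/5.6 → f/4 → f/2.8 — 3 stops wider (brighter).
Shutter speed: 4 → 2 — 1 stop faster (darker).
ISO: unchanged.
Net: +3 −1 = +2 stops.

2 stops brighter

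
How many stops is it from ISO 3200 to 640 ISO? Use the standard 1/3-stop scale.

2 1/3 stops

3200 → 2500 → 2000 → 1600 → 1250 → 1000 → 800 → 640 — count the steps: 7 third-stops = 2 1/3 stops.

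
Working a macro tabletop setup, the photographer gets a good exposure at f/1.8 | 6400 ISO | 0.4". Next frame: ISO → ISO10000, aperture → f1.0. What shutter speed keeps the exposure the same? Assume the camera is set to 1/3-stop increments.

1/13s

ISO: 6400 → 8000 → 10000 — 2/3 stop higher (brighter).
Aperture: f/1.8 → f/1.6 → f/1.4 → f/1.2 → f/1.1 → f/1.0 — 1 2/3 stops opened up (brighter).
Net change so far: 2 1/3 stops brighter. Offset with the shutter speed: 0.4 → 0.3 → 1/4 → 1/5 → 1/6 → 1/8 → 1/10 → 1/13.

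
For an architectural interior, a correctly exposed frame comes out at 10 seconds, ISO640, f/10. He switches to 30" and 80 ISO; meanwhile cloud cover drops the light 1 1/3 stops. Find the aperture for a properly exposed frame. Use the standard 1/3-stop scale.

f/4

Scene light: 1 1/3 stops darker.
Shutter speed: 10 → 13 → 15 → 20 → 25 → 30 — 1 2/3 stops longer (brighter).
ISO: 640 → 500 → 400 → 320 → 250 → 200 → 160 → 125 → 100 → 80 — 3 stops lower (darker).
Net so far: 2 2/3 stops darker. Aperture: f/10 → f/9 → f/8 → f/7.1 → f/6.3 → f/5.6 → f/5 → f/4.5 → f/4.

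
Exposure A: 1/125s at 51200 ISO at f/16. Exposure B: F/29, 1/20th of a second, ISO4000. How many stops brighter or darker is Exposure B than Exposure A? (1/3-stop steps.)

2 2/3 stops darker

Aperture: f/16 → f/18 → f/20 → f/22 → f/25 → f/29 — 1 2/3 stops narrower (darker).
Shutter speed: 1/125 → 1/100 → 1/80 → 1/60 → 1/50 → 1/40 → 1/30 → 1/25 → 1/20 — 2 2/3 stops slower (brighter).
ISO: 51200 → 40000 → 32000 → 25600 → 20000 → 16000 → 12800 → 10000 → 8000 → 6400 → 5000 → 4000 — 3 2/3 stops dropped (darker).
Net: −1 2/3 +2 2/3 −3 2/3 = −2 2/3 stops.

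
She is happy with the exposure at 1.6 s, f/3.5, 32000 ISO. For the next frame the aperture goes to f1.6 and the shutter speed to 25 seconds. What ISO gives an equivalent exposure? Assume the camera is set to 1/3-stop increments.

Aperture: f/3.5 → f/3.2 → f/2.8 → f/2.5 → f/2.2 → f/2 → f/1.8 → f/1.6 — 2 1/3 stops wider (brighter).
Shutter speed: 1.6 → 2 → 2.5 → 3.2 → 4 → 5 → 6 → 8 → 10 → 13 → 15 → 20 → 25 — 4 stops longer (brighter).
Net change so far: 6 1/3 stops brighter. Offset with the ISO: 32000 → 25600 → 20000 → 16000 → 12800 → 10000 → 8000 → 6400 → 5000 → 4000 → 3200 → 2500 → 2000 → 1600 → 1250 → 1000 → 800 → 640 → 500 → 400.

ISO 400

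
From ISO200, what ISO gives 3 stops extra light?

ISO: 200 → 400 → 800 → 1600 — 3 stops raised (brighter).

ISO 1600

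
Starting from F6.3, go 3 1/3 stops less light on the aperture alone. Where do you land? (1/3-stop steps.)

f/20

Aperture: f/6.3 → f/7.1 → f/8 → f/9 → f/10 → f/11 → f/13 → f/14 → f/16 → f/18 → f/20 — 3 1/3 stops narrower (darker).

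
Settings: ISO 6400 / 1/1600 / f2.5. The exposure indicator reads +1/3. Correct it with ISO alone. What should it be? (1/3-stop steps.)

Overexposed by 1/3 stop → need 1/3 stop darker.
ISO: 6400 → 5000.

ISO 5000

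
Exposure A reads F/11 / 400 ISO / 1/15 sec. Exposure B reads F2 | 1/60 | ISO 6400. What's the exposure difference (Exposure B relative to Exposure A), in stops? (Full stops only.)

Aperture: f/11 → f/8 → f/5.6 → f/4 → f/2.8 → f/2 — 5 stops larger aperture (brighter).
Shutter speed: 1/15 → 1/30 → 1/60 — 2 stops faster (darker).
ISO: 400 → 800 → 1600 → 3200 → 6400 — 4 stops raised (brighter).
Net: +5 −2 +4 = +7 stops.

7 stops brighter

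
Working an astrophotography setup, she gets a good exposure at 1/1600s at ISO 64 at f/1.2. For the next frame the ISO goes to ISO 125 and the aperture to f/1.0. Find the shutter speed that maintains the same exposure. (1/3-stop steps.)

ISO: 64 → 80 → 100 → 125 — 1 stop raised (brighter).
Aperture: f/1.2 → f/1.1 → f/1.0 — 2/3 stop larger aperture (brighter).
Net change so far: 1 2/3 stops brighter. Offset with the shutter speed: 1/1600 → 1/2000 → 1/2500 → 1/3200 → 1/4000 → 1/5000.

1/5000s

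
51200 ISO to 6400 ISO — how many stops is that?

51200 → 25600 → 12800 → 6400 — count the steps: 3 stops.

3 stops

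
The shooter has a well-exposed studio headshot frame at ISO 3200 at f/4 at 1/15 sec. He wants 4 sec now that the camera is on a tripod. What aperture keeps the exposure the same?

f/32

Shutter speed: 1/15 → 1/8 → 1/4 → 1/2 → 1 → 2 → 4 — 6 stops longer (brighter).
Need 6 stops darker from the aperture: f/4 → f/5.6 → f/8 → f/11 → f/16 → f/22 → f/32.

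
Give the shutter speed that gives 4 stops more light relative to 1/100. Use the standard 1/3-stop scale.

Shutter speed: 1/100 → 1/80 → 1/60 → 1/50 → 1/40 → 1/30 → 1/25 → 1/20 → 1/15 → 1/13 → 1/10 → 1/8 → 1/6 — 4 stops slower (brighter).

1/6s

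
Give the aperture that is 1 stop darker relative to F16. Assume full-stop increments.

Aperture: f/16 → f/22 — 1 stop stopped down (darker).

f/22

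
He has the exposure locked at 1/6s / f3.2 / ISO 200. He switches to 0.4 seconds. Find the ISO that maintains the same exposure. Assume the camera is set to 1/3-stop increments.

ISO 80

Shutter speed: 1/6 → 1/5 → 1/4 → 0.3 → 0.4 — 1 1/3 stops slower (brighter).
Need 1 1/3 stops darker from the ISO: 200 → 160 → 125 → 100 → 80.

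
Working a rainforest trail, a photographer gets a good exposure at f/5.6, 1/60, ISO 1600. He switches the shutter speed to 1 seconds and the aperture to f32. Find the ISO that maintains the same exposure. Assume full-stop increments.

ISO 800

Shutter speed: 1/60 → 1/30 → 1/15 → 1/8 → 1/4 → 1/2 → 1 — 6 stops slower (brighter).
Aperture: f/5.6 → f/8 → f/11 → f/16 → f/22 → f/32 — 5 stops stopped down (darker).
Net change so far: 1 stop brighter. Offset with the ISO: 1600 → 800.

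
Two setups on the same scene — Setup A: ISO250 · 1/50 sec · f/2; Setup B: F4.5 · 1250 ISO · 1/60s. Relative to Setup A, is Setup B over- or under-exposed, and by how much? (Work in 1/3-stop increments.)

Aperture: f/2 → f/2.2 → f/2.5 → f/2.8 → f/3.2 → f/3.5 → f/4 → f/4.5 — 2 1/3 stops stopped down (darker).
Shutter speed: 1/50 → 1/60 — 1/3 stop shorter (darker).
ISO: 250 → 320 → 400 → 500 → 640 → 800 → 1000 → 1250 — 2 1/3 stops raised (brighter).
Net: −2 1/3 −1/3 +2 1/3 = −1/3 stops.

1/3 stop darker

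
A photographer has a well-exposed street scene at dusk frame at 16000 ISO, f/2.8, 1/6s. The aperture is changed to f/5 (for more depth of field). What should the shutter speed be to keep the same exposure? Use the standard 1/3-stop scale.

0.5 s

Aperture: f/2.8 → f/3.2 → f/3.5 → f/4 → f/4.5 → f/5 — 1 2/3 stops narrower (darker).
Need 1 2/3 stops brighter from the shutter speed: 1/6 → 1/5 → 1/4 → 0.3 → 0.4 → 0.5.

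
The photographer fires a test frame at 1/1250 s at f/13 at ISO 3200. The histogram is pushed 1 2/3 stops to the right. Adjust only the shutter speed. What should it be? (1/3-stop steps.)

1/4000s

Overexposed by 1 2/3 stops → need 1 2/3 stops darker.
Shutter speed: 1/1250 → 1/1600 → 1/2000 → 1/2500 → 1/3200 → 1/4000.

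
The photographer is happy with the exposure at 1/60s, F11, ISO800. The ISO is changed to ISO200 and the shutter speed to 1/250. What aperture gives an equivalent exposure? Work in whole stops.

ISO: 800 → 400 → 200 — 2 stops lower (darker).
Shutter speed: 1/60 → 1/125 → 1/250 — 2 stops faster (darker).
Net change so far: 4 stops darker. Offset with the aperture: f/11 → f/8 → f/5.6 → f/4 → f/2.8.

f/2.8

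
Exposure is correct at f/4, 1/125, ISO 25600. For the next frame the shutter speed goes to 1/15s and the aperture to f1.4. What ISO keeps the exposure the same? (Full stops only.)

ISO 400

Shutter speed: 1/125 → 1/60 → 1/30 → 1/15 — 3 stops longer (brighter).
Aperture: f/4 → f/2.8 → f/2 → f/1.4 — 3 stops wider (brighter).
Net change so far: 6 stops brighter. Offset with the ISO: 25600 → 12800 → 6400 → 3200 → 1600 → 800 → 400.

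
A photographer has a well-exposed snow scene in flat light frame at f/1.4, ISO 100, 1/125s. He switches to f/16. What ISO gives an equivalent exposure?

Aperture: f/1.4 → f/2 → f/2.8 → f/4 → f/5.6 → f/8 → f/11 → f/16 — 7 stops narrower (darker).
Need 7 stops brighter from the ISO: 100 → 200 → 400 → 800 → 1600 → 3200 → 6400 → 12800.

ISO 12800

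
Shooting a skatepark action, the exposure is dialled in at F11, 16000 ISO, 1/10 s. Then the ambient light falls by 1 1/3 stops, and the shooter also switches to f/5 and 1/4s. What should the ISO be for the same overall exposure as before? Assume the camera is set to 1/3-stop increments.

ISO 3200

Scene light: 1 1/3 stops darker.
Aperture: f/11 → f/10 → f/9 → f/8 → f/7.1 → f/6.3 → f/5.6 → f/5 — 2 1/3 stops opened up (brighter).
Shutter speed: 1/10 → 1/8 → 1/6 → 1/5 → 1/4 — 1 1/3 stops longer (brighter).
Net so far: 2 1/3 stops brighter. ISO: 16000 → 12800 → 10000 → 8000 → 6400 → 5000 → 4000 → 3200.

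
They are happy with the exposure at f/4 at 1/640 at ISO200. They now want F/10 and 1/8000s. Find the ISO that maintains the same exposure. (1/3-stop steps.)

ISO 16000

Aperture: f/4 → f/4.5 → f/5 → f/5.6 → f/6.3 → f/7.1 → f/8 → f/9 → f/10 — 2 2/3 stops stopped down (darker).
Shutter speed: 1/640 → 1/800 → 1/1000 → 1/1250 → 1/1600 → 1/2000 → 1/2500 → 1/3200 → 1/4000 → 1/5000 → 1/6400 → 1/8000 — 3 2/3 stops shorter (darker).
Net change so far: 6 1/3 stops darker. Offset with the ISO: 200 → 250 → 320 → 400 → 500 → 640 → 800 → 1000 → 1250 → 1600 → 2000 → 2500 → 3200 → 4000 → 5000 → 6400 → 8000 → 10000 → 12800 → 16000.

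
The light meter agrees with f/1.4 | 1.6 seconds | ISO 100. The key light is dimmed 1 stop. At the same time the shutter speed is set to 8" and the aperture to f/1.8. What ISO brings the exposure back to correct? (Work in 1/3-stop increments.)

Scene light: 1 stop darker.
Shutter speed: 1.6 → 2 → 2.5 → 3.2 → 4 → 5 → 6 → 8 — 2 1/3 stops longer (brighter).
Aperture: f/1.4 → f/1.6 → f/1.8 — 2/3 stop smaller aperture (darker).
Net so far: 2/3 stop brighter. ISO: 100 → 80 → 64.

ISO 64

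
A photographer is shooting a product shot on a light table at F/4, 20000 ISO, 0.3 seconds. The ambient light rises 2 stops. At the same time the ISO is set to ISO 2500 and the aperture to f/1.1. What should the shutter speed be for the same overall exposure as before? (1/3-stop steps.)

Scene light: 2 stops brighter.
ISO: 20000 → 16000 → 12800 → 10000 → 8000 → 6400 → 5000 → 4000 → 3200 → 2500 — 3 stops lower (darker).
Aperture: f/4 → f/3.5 → f/3.2 → f/2.8 → f/2.5 → f/2.2 → f/2 → f/1.8 → f/1.6 → f/1.4 → f/1.2 → f/1.1 — 3 2/3 stops larger aperture (brighter).
Net so far: 2 2/3 stops brighter. Shutter speed: 0.3 → 1/4 → 1/5 → 1/6 → 1/8 → 1/10 → 1/13 → 1/15 → 1/20.

1/20s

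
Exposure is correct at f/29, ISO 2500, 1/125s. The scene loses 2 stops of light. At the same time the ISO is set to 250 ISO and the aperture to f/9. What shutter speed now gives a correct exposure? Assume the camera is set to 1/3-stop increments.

Scene light: 2 stops darker.
ISO: 2500 → 2000 → 1600 → 1250 → 1000 → 800 → 640 → 500 → 400 → 320 → 250 — 3 1/3 stops dropped (darker).
Aperture: f/29 → f/25 → f/22 → f/20 → f/18 → f/16 → f/14 → f/13 → f/11 → f/10 → f/9 — 3 1/3 stops wider (brighter).
Net so far: 2 stops darker. Shutter speed: 1/125 → 1/100 → 1/80 → 1/60 → 1/50 → 1/40 → 1/30.

1/30s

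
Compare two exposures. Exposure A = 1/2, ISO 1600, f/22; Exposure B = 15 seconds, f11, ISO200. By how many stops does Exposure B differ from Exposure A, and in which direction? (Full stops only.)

4 stops brighter

Aperture: f/22 → f/16 → f/11 — 2 stops wider (brighter).
Shutter speed: 1/2 → 1 → 2 → 4 → 8 → 15 — 5 stops slower (brighter).
ISO: 1600 → 800 → 400 → 200 — 3 stops lower (darker).
Net: +2 +5 −3 = +4 stops.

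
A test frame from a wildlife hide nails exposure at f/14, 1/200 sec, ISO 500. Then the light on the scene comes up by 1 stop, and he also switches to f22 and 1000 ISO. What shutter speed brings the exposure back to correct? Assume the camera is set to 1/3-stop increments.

Scene light: 1 stop brighter.
Aperture: f/14 → f/16 → f/18 → f/20 → f/22 — 1 1/3 stops stopped down (darker).
ISO: 500 → 640 → 800 → 1000 — 1 stop higher (brighter).
Net so far: 2/3 stop brighter. Shutter speed: 1/200 → 1/250 → 1/320.

1/320s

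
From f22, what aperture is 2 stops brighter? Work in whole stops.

Aperture: f/22 → f/16 → f/11 — 2 stops wider (brighter).

f/11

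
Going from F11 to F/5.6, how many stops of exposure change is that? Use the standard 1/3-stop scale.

2 stops

f/11 → f/10 → f/9 → f/8 → f/7.1 → f/6.3 → f/5.6 — count the steps: 6 third-stops = 2 stops.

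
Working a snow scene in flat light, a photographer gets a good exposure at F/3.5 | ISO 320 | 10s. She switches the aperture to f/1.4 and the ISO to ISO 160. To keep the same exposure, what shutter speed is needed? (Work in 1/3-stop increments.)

3.2 s

Aperture: f/3.5 → f/3.2 → f/2.8 → f/2.5 → f/2.2 → f/2 → f/1.8 → f/1.6 → f/1.4 — 2 2/3 stops larger aperture (brighter).
ISO: 320 → 250 → 200 → 160 — 1 stop dropped (darker).
Net change so far: 1 2/3 stops brighter. Offset with the shutter speed: 10 → 8 → 6 → 5 → 4 → 3.2.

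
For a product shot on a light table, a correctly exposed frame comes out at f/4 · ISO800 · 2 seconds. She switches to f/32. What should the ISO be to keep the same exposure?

ISO 51200

Aperture: f/4 → f/5.6 → f/8 → f/11 → f/16 → f/22 → f/32 — 6 stops smaller aperture (darker).
Need 6 stops brighter from the ISO: 800 → 1600 → 3200 → 6400 → 12800 → 25600 → 51200.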